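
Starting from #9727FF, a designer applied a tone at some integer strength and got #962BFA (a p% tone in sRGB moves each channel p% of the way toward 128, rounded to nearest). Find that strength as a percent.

4%

#9727FF is rgb(151, 39, 255); #962BFA is rgb(150, 43, 250).
On the B channel (widest range): 250 ≈ 255 + (p/100)(128 − 255), so p ≈ 100×(250 − 255)/(128 − 255) = -500/-127 = 3.94.
p = 4 reproduces all three channels after rounding.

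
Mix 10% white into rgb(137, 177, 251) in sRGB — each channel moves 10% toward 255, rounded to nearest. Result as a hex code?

#95B9FB

Lerp each channel 10% toward 255:
  R: 137 + 11.8 = 148.8 → 149
  G: 177 + 7.8 = 184.8 → 185
  B: 251 + 0.1×(255−251) = 251 + 0.4 = 251.4 → 251
rgb(149, 185, 251) = #95B9FB.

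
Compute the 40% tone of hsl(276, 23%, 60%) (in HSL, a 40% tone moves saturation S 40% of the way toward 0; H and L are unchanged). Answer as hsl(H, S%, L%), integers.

S moves 40% from 23 toward 0: 23 − 9.2 = 13.8 → 14.
H and L are unchanged.

hsl(276, 14%, 60%)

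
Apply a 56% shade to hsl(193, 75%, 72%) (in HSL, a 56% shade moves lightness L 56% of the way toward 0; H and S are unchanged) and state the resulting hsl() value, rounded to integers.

L moves 56% from 72 toward 0: 72 − 40.32 = 31.68 → 32.
H and S are unchanged.

hsl(193, 75%, 32%)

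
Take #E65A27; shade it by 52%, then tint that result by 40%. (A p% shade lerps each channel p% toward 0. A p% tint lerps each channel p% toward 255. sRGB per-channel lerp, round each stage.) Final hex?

#E65A27 is rgb(230, 90, 39).
A 52% shade moves each channel 52% toward 0:
  R: 230 + 0.52×(0−230) = 230 − 119.6 = 110.4 → 110
  G: 90 + 0.52×(0−90) = 90 − 46.8 = 43.2 → 43
  B: 39 + 0.52×(0−39) = 39 − 20.28 = 18.72 → 19
After the shade: rgb(110, 43, 19) = #6E2B13.
A 40% tint moves each channel 40% toward 255:
  R: 110 + 0.4×(255−110) = 110 + 58 = 168 → 168
  G: 43 + 0.4×(255−43) = 43 + 84.8 = 127.8 → 128
  B: 19 + 94.4 = 113.4 → 113
rgb(168, 128, 113) = #A88071.

#A88071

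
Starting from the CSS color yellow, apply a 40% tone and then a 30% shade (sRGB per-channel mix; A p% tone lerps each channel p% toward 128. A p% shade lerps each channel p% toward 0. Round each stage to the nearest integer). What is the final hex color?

CSS yellow is rgb(255, 255, 0).
Lerp each channel 40% toward 128:
  R: 255 + 0.4×(128−255) = 255 − 50.8 = 204.2 → 204
  G: 255 + 0.4×(128−255) = 255 − 50.8 = 204.2 → 204
  B: 0 + 51.2 = 51.2 → 51
After the tone: rgb(204, 204, 51) = #CCCC33.
Lerp each channel 30% toward 0:
  R: 204 + 0.3×(0−204) = 204 − 61.2 = 142.8 → 143
  G: 204 + 0.3×(0−204) = 204 − 61.2 = 142.8 → 143
  B: 51 − 15.3 = 35.7 → 36
rgb(143, 143, 36) = #8F8F24.

#8F8F24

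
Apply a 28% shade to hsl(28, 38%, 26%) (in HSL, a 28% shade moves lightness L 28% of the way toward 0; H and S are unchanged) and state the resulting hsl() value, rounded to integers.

hsl(28, 38%, 19%)

L moves 28% from 26 toward 0: 26 − 7.28 = 18.72 → 19.
H and S are unchanged.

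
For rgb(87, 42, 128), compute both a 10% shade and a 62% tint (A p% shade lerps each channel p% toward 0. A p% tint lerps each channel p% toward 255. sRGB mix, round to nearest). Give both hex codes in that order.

#4e2673, #bfaecf

10% shade:
  R: 87 + 0.1×(0−87) = 87 − 8.7 = 78.3 → 78
  G: 42 + 0.1×(0−42) = 42 − 4.2 = 37.8 → 38
  B: 128 − 12.8 = 115.2 → 115
  → #4e2673
62% tint:
  R: 87 + 104.16 = 191.16 → 191
  G: 42 + 0.62×(255−42) = 42 + 132.06 = 174.06 → 174
  B: 128 + 78.74 = 206.74 → 207
  → #bfaecf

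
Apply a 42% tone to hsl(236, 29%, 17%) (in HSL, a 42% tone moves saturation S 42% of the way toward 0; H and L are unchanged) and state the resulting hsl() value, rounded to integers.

hsl(236, 17%, 17%)

S moves 42% from 29 toward 0: 29 − 12.18 = 16.82 → 17.
H and L are unchanged.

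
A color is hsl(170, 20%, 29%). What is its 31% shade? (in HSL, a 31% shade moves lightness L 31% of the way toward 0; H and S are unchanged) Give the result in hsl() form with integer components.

hsl(170, 20%, 20%)

L moves 31% from 29 toward 0: 29 − 8.99 = 20.01 → 20.
H and S are unchanged.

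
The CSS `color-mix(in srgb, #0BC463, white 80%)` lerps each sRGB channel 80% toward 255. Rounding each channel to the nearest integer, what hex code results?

#0BC463 is rgb(11, 196, 99).
Per channel, c → c + 0.8(255 − c):
  R: 11 + 0.8×(255−11) = 11 + 195.2 = 206.2 → 206
  G: 196 + 47.2 = 243.2 → 243
  B: 99 + 0.8×(255−99) = 99 + 124.8 = 223.8 → 224
rgb(206, 243, 224) = #CEF3E0.

#CEF3E0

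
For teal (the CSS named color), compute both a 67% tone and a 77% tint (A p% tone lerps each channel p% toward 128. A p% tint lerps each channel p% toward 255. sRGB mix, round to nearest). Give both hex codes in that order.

CSS teal is rgb(0, 128, 128).
67% tone:
  R: 0 + 0.67×(128−0) = 0 + 85.76 = 85.76 → 86
  G: 128 + 0 = 128 → 128
  B: 128 + 0.67×(128−128) = 128 + 0 = 128 → 128
  → #568080
77% tint:
  R: 0 + 0.77×(255−0) = 0 + 196.35 = 196.35 → 196
  G: 128 + 0.77×(255−128) = 128 + 97.79 = 225.79 → 226
  B: 128 + 97.79 = 225.79 → 226
  → #C4E2E2

#568080, #C4E2E2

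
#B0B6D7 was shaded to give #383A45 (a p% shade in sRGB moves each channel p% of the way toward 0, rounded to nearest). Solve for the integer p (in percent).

#B0B6D7 is rgb(176, 182, 215); #383A45 is rgb(56, 58, 69).
On the B channel (widest range): 69 ≈ 215 + (p/100)(0 − 215), so p ≈ 100×(69 − 215)/(0 − 215) = -14600/-215 = 67.91.
p = 68 reproduces all three channels after rounding.

68%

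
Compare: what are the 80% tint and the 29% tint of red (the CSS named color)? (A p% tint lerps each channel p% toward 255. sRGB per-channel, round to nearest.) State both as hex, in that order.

CSS red is rgb(255, 0, 0).
80% tint:
  R: 255 + 0 = 255 → 255
  G: 0 + 204 = 204 → 204
  B: 0 + 0.8×(255−0) = 0 + 204 = 204 → 204
  → #ffcccc
29% tint:
  R: 255 + 0.29×(255−255) = 255 + 0 = 255 → 255
  G: 0 + 0.29×(255−0) = 0 + 73.95 = 73.95 → 74
  B: 0 + 73.95 = 73.95 → 74
  → #ff4a4a

#ffcccc, #ff4a4a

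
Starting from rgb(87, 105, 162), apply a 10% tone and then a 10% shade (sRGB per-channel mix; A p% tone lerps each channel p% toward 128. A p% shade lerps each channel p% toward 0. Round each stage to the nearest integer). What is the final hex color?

#52608f

A 10% tone moves each channel 10% toward 128:
  R: 87 + 4.1 = 91.1 → 91
  G: 105 + 0.1×(128−105) = 105 + 2.3 = 107.3 → 107
  B: 162 − 3.4 = 158.6 → 159
After the tone: rgb(91, 107, 159) = #5b6b9f.
Lerp each channel 10% toward 0:
  R: 91 − 9.1 = 81.9 → 82
  G: 107 + 0.1×(0−107) = 107 − 10.7 = 96.3 → 96
  B: 159 + 0.1×(0−159) = 159 − 15.9 = 143.1 → 143
rgb(82, 96, 143) = #52608f.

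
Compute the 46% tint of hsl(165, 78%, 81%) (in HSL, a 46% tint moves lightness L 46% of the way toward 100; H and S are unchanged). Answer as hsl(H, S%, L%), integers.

L moves 46% from 81 toward 100: 81 + 8.74 = 89.74 → 90.
H and S are unchanged.

hsl(165, 78%, 90%)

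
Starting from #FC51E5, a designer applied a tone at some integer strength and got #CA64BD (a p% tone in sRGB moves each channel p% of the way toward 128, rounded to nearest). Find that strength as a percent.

#FC51E5 is rgb(252, 81, 229); #CA64BD is rgb(202, 100, 189).
On the R channel (widest range): 202 ≈ 252 + (p/100)(128 − 252), so p ≈ 100×(202 − 252)/(128 − 252) = -5000/-124 = 40.32.
p = 40 reproduces all three channels after rounding.

40%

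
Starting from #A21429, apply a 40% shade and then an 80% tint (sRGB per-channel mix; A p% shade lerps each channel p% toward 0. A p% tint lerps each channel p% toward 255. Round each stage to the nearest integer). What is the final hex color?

#DFCED1

#A21429 is rgb(162, 20, 41).
A 40% shade moves each channel 40% toward 0:
  R: 162 − 64.8 = 97.2 → 97
  G: 20 + 0.4×(0−20) = 20 − 8 = 12 → 12
  B: 41 − 16.4 = 24.6 → 25
After the shade: rgb(97, 12, 25) = #610C19.
Lerp each channel 80% toward 255:
  R: 97 + 126.4 = 223.4 → 223
  G: 12 + 0.8×(255−12) = 12 + 194.4 = 206.4 → 206
  B: 25 + 184 = 209 → 209
rgb(223, 206, 209) = #DFCED1.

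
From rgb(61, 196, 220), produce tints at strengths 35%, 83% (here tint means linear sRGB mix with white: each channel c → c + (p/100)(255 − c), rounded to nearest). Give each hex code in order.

35%: (61 + 67.9 = 128.9→129, 196 + 20.65 = 216.65→217, 220 + 12.25 = 232.25→232) → #81d9e8
83%: (61 + 161.02 = 222.02→222, 196 + 48.97 = 244.97→245, 220 + 29.05 = 249.05→249) → #def5f9

#81d9e8, #def5f9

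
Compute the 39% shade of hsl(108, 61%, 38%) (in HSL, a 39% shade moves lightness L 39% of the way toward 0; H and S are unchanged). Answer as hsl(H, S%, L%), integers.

hsl(108, 61%, 23%)

L moves 39% from 38 toward 0: 38 − 14.82 = 23.18 → 23.
H and S are unchanged.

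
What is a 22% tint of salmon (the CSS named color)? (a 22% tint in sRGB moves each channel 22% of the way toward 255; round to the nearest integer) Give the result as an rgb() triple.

rgb(251, 156, 145)

CSS salmon is rgb(250, 128, 114).
Lerp each channel 22% toward 255:
  R: 250 + 0.22×(255−250) = 250 + 1.1 = 251.1 → 251
  G: 128 + 27.94 = 155.94 → 156
  B: 114 + 31.02 = 145.02 → 145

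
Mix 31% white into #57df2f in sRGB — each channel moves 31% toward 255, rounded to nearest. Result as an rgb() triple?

#57df2f is rgb(87, 223, 47).
A 31% tint moves each channel 31% toward 255:
  R: 87 + 52.08 = 139.08 → 139
  G: 223 + 0.31×(255−223) = 223 + 9.92 = 232.92 → 233
  B: 47 + 0.31×(255−47) = 47 + 64.48 = 111.48 → 111

rgb(139, 233, 111)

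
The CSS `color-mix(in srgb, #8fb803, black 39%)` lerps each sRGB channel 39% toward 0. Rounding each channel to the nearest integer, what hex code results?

#8fb803 is rgb(143, 184, 3).
Per channel, c → c + 0.39(0 − c):
  R: 143 + 0.39×(0−143) = 143 − 55.77 = 87.23 → 87
  G: 184 + 0.39×(0−184) = 184 − 71.76 = 112.24 → 112
  B: 3 − 1.17 = 1.83 → 2
rgb(87, 112, 2) = #577002.

#577002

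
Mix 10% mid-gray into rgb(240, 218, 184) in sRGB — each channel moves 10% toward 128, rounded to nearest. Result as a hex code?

A 10% tone moves each channel 10% toward 128:
  R: 240 + 0.1×(128−240) = 240 − 11.2 = 228.8 → 229
  G: 218 + 0.1×(128−218) = 218 − 9 = 209 → 209
  B: 184 − 5.6 = 178.4 → 178
rgb(229, 209, 178) = #E5D1B2.

#E5D1B2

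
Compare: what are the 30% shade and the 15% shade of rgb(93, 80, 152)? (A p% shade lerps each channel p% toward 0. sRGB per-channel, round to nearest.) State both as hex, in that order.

#41386a, #4f4481

30% shade:
  R: 93 + 0.3×(0−93) = 93 − 27.9 = 65.1 → 65
  G: 80 + 0.3×(0−80) = 80 − 24 = 56 → 56
  B: 152 + 0.3×(0−152) = 152 − 45.6 = 106.4 → 106
  → #41386a
15% shade:
  R: 93 + 0.15×(0−93) = 93 − 13.95 = 79.05 → 79
  G: 80 + 0.15×(0−80) = 80 − 12 = 68 → 68
  B: 152 + 0.15×(0−152) = 152 − 22.8 = 129.2 → 129
  → #4f4481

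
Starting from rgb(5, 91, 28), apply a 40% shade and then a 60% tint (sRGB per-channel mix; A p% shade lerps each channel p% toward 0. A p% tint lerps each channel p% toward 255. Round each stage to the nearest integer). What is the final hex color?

#9aafa0

Per channel, c → c + 0.4(0 − c):
  R: 5 − 2 = 3 → 3
  G: 91 + 0.4×(0−91) = 91 − 36.4 = 54.6 → 55
  B: 28 + 0.4×(0−28) = 28 − 11.2 = 16.8 → 17
After the shade: rgb(3, 55, 17) = #033711.
Per channel, c → c + 0.6(255 − c):
  R: 3 + 151.2 = 154.2 → 154
  G: 55 + 0.6×(255−55) = 55 + 120 = 175 → 175
  B: 17 + 0.6×(255−17) = 17 + 142.8 = 159.8 → 160
rgb(154, 175, 160) = #9aafa0.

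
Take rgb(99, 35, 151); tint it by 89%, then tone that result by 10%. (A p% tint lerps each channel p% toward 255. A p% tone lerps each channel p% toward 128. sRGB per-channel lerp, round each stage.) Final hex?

#e3dde8

Lerp each channel 89% toward 255:
  R: 99 + 138.84 = 237.84 → 238
  G: 35 + 0.89×(255−35) = 35 + 195.8 = 230.8 → 231
  B: 151 + 92.56 = 243.56 → 244
After the tint: rgb(238, 231, 244) = #eee7f4.
A 10% tone moves each channel 10% toward 128:
  R: 238 − 11 = 227 → 227
  G: 231 − 10.3 = 220.7 → 221
  B: 244 + 0.1×(128−244) = 244 − 11.6 = 232.4 → 232
rgb(227, 221, 232) = #e3dde8.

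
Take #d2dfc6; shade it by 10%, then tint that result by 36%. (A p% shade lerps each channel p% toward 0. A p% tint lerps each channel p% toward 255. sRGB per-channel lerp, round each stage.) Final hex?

#d2dfc6 is rgb(210, 223, 198).
Per channel, c → c + 0.1(0 − c):
  R: 210 + 0.1×(0−210) = 210 − 21 = 189 → 189
  G: 223 + 0.1×(0−223) = 223 − 22.3 = 200.7 → 201
  B: 198 − 19.8 = 178.2 → 178
After the shade: rgb(189, 201, 178) = #bdc9b2.
Per channel, c → c + 0.36(255 − c):
  R: 189 + 23.76 = 212.76 → 213
  G: 201 + 0.36×(255−201) = 201 + 19.44 = 220.44 → 220
  B: 178 + 0.36×(255−178) = 178 + 27.72 = 205.72 → 206
rgb(213, 220, 206) = #d5dcce.

#d5dcce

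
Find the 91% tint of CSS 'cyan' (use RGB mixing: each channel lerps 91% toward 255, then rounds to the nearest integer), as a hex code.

CSS cyan is rgb(0, 255, 255).
A 91% tint moves each channel 91% toward 255:
  R: 0 + 232.05 = 232.05 → 232
  G: 255 + 0.91×(255−255) = 255 + 0 = 255 → 255
  B: 255 + 0.91×(255−255) = 255 + 0 = 255 → 255
rgb(232, 255, 255) = #E8FFFF.

#E8FFFF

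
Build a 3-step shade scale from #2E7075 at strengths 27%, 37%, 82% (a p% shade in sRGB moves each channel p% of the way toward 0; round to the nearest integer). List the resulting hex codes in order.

#225255, #1D474A, #081415

#2E7075 is rgb(46, 112, 117).
27%: (46 − 12.42 = 33.58→34, 112 − 30.24 = 81.76→82, 117 − 31.59 = 85.41→85) → #225255
37%: (46 − 17.02 = 28.98→29, 112 − 41.44 = 70.56→71, 117 − 43.29 = 73.71→74) → #1D474A
82%: (46 − 37.72 = 8.28→8, 112 − 91.84 = 20.16→20, 117 − 95.94 = 21.06→21) → #081415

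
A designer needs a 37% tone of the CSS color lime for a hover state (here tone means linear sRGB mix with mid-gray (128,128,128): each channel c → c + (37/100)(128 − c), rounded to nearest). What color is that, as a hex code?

CSS lime is rgb(0, 255, 0).
Per channel, c → c + 0.37(128 − c):
  R: 0 + 0.37×(128−0) = 0 + 47.36 = 47.36 → 47
  G: 255 − 46.99 = 208.01 → 208
  B: 0 + 47.36 = 47.36 → 47
rgb(47, 208, 47) = #2FD02F.

#2FD02F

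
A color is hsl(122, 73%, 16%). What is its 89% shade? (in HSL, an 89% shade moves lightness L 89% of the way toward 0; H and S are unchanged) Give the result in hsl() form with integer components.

L moves 89% from 16 toward 0: 16 − 14.24 = 1.76 → 2.
H and S are unchanged.

hsl(122, 73%, 2%)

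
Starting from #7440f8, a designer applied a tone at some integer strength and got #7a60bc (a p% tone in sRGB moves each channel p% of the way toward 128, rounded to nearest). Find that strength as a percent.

50%

#7440f8 is rgb(116, 64, 248); #7a60bc is rgb(122, 96, 188).
On the B channel (widest range): 188 ≈ 248 + (p/100)(128 − 248), so p ≈ 100×(188 − 248)/(128 − 248) = -6000/-120 = 50.00.
p = 50 reproduces all three channels after rounding.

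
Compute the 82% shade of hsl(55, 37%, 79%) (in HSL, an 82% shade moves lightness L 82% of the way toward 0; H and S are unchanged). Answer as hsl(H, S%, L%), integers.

L moves 82% from 79 toward 0: 79 − 64.78 = 14.22 → 14.
H and S are unchanged.

hsl(55, 37%, 14%)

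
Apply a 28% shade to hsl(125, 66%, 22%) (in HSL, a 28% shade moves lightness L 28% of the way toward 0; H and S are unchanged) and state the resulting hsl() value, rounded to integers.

L moves 28% from 22 toward 0: 22 − 6.16 = 15.84 → 16.
H and S are unchanged.

hsl(125, 66%, 16%)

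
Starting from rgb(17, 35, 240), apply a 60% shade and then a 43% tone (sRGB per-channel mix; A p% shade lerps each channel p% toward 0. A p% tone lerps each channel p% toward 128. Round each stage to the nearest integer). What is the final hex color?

#3B3F6E

Lerp each channel 60% toward 0:
  R: 17 + 0.6×(0−17) = 17 − 10.2 = 6.8 → 7
  G: 35 + 0.6×(0−35) = 35 − 21 = 14 → 14
  B: 240 − 144 = 96 → 96
After the shade: rgb(7, 14, 96) = #070E60.
Per channel, c → c + 0.43(128 − c):
  R: 7 + 52.03 = 59.03 → 59
  G: 14 + 49.02 = 63.02 → 63
  B: 96 + 0.43×(128−96) = 96 + 13.76 = 109.76 → 110
rgb(59, 63, 110) = #3B3F6E.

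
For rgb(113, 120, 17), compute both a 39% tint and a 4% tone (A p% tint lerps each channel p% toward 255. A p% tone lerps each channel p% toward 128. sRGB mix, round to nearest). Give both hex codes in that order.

39% tint:
  R: 113 + 55.38 = 168.38 → 168
  G: 120 + 52.65 = 172.65 → 173
  B: 17 + 0.39×(255−17) = 17 + 92.82 = 109.82 → 110
  → #A8AD6E
4% tone:
  R: 113 + 0.04×(128−113) = 113 + 0.6 = 113.6 → 114
  G: 120 + 0.32 = 120.32 → 120
  B: 17 + 0.04×(128−17) = 17 + 4.44 = 21.44 → 21
  → #727815

#A8AD6E, #727815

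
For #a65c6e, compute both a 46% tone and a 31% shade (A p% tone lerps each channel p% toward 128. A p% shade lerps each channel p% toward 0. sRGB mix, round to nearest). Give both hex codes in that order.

#956d76, #733f4c

#a65c6e is rgb(166, 92, 110).
46% tone:
  R: 166 + 0.46×(128−166) = 166 − 17.48 = 148.52 → 149
  G: 92 + 0.46×(128−92) = 92 + 16.56 = 108.56 → 109
  B: 110 + 8.28 = 118.28 → 118
  → #956d76
31% shade:
  R: 166 − 51.46 = 114.54 → 115
  G: 92 − 28.52 = 63.48 → 63
  B: 110 + 0.31×(0−110) = 110 − 34.1 = 75.9 → 76
  → #733f4c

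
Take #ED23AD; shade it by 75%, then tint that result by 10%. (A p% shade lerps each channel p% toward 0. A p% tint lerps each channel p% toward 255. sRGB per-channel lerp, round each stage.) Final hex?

#ED23AD is rgb(237, 35, 173).
Per channel, c → c + 0.75(0 − c):
  R: 237 + 0.75×(0−237) = 237 − 177.75 = 59.25 → 59
  G: 35 − 26.25 = 8.75 → 9
  B: 173 − 129.75 = 43.25 → 43
After the shade: rgb(59, 9, 43) = #3B092B.
Lerp each channel 10% toward 255:
  R: 59 + 0.1×(255−59) = 59 + 19.6 = 78.6 → 79
  G: 9 + 0.1×(255−9) = 9 + 24.6 = 33.6 → 34
  B: 43 + 21.2 = 64.2 → 64
rgb(79, 34, 64) = #4F2240.

#4F2240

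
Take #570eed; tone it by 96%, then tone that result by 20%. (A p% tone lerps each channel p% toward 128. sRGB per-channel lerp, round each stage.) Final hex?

#7e7c83

#570eed is rgb(87, 14, 237).
A 96% tone moves each channel 96% toward 128:
  R: 87 + 0.96×(128−87) = 87 + 39.36 = 126.36 → 126
  G: 14 + 0.96×(128−14) = 14 + 109.44 = 123.44 → 123
  B: 237 + 0.96×(128−237) = 237 − 104.64 = 132.36 → 132
After the tone: rgb(126, 123, 132) = #7e7b84.
A 20% tone moves each channel 20% toward 128:
  R: 126 + 0.2×(128−126) = 126 + 0.4 = 126.4 → 126
  G: 123 + 1 = 124 → 124
  B: 132 − 0.8 = 131.2 → 131
rgb(126, 124, 131) = #7e7c83.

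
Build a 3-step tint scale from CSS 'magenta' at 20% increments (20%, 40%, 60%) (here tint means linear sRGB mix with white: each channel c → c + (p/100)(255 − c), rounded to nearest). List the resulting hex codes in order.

CSS magenta is rgb(255, 0, 255).
20%: (255→255, 0 + 51 = 51→51, 255→255) → #ff33ff
40%: (255→255, 0 + 102 = 102→102, 255→255) → #ff66ff
60%: (255→255, 0 + 153 = 153→153, 255→255) → #ff99ff

#ff33ff, #ff66ff, #ff99ff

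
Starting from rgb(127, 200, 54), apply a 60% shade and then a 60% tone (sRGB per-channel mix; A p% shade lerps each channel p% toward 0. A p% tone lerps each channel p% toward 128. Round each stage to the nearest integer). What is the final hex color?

Lerp each channel 60% toward 0:
  R: 127 + 0.6×(0−127) = 127 − 76.2 = 50.8 → 51
  G: 200 + 0.6×(0−200) = 200 − 120 = 80 → 80
  B: 54 + 0.6×(0−54) = 54 − 32.4 = 21.6 → 22
After the shade: rgb(51, 80, 22) = #335016.
A 60% tone moves each channel 60% toward 128:
  R: 51 + 46.2 = 97.2 → 97
  G: 80 + 28.8 = 108.8 → 109
  B: 22 + 63.6 = 85.6 → 86
rgb(97, 109, 86) = #616D56.

#616D56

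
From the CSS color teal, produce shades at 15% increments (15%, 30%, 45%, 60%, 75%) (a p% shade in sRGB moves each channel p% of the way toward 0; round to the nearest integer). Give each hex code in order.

CSS teal is rgb(0, 128, 128).
15%: (0→0, 128 − 19.2 = 108.8→109, 128 − 19.2 = 108.8→109) → #006d6d
30%: (0→0, 128 − 38.4 = 89.6→90, 128 − 38.4 = 89.6→90) → #005a5a
45%: (0→0, 128 − 57.6 = 70.4→70, 128 − 57.6 = 70.4→70) → #004646
60%: (0→0, 128 − 76.8 = 51.2→51, 128 − 76.8 = 51.2→51) → #003333
75%: (0→0, 128 − 96 = 32→32, 128 − 96 = 32→32) → #002020

#006d6d, #005a5a, #004646, #003333, #002020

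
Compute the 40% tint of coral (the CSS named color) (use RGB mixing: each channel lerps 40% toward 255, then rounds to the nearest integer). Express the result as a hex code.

#FFB296

CSS coral is rgb(255, 127, 80).
Per channel, c → c + 0.4(255 − c):
  R: 255 + 0.4×(255−255) = 255 + 0 = 255 → 255
  G: 127 + 51.2 = 178.2 → 178
  B: 80 + 70 = 150 → 150
rgb(255, 178, 150) = #FFB296.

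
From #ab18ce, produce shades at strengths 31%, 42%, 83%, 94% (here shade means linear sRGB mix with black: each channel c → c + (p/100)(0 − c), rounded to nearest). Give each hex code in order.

#ab18ce is rgb(171, 24, 206).
31%: (171 − 53.01 = 117.99→118, 24 − 7.44 = 16.56→17, 206 − 63.86 = 142.14→142) → #76118e
42%: (171 − 71.82 = 99.18→99, 24 − 10.08 = 13.92→14, 206 − 86.52 = 119.48→119) → #630e77
83%: (171 − 141.93 = 29.07→29, 24 − 19.92 = 4.08→4, 206 − 170.98 = 35.02→35) → #1d0423
94%: (171 − 160.74 = 10.26→10, 24 − 22.56 = 1.44→1, 206 − 193.64 = 12.36→12) → #0a010c

#76118e, #630e77, #1d0423, #0a010c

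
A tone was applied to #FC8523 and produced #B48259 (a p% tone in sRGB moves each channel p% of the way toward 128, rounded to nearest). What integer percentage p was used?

#FC8523 is rgb(252, 133, 35); #B48259 is rgb(180, 130, 89).
On the R channel (widest range): 180 ≈ 252 + (p/100)(128 − 252), so p ≈ 100×(180 − 252)/(128 − 252) = -7200/-124 = 58.06.
p = 58 reproduces all three channels after rounding.

58%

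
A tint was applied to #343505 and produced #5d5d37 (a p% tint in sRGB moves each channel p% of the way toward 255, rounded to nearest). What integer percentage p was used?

#343505 is rgb(52, 53, 5); #5d5d37 is rgb(93, 93, 55).
On the B channel (widest range): 55 ≈ 5 + (p/100)(255 − 5), so p ≈ 100×(55 − 5)/(255 − 5) = 5000/250 = 20.00.
p = 20 reproduces all three channels after rounding.

20%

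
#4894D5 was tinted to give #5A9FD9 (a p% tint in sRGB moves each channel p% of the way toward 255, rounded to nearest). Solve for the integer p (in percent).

10%

#4894D5 is rgb(72, 148, 213); #5A9FD9 is rgb(90, 159, 217).
On the R channel (widest range): 90 ≈ 72 + (p/100)(255 − 72), so p ≈ 100×(90 − 72)/(255 − 72) = 1800/183 = 9.84.
p = 10 reproduces all three channels after rounding.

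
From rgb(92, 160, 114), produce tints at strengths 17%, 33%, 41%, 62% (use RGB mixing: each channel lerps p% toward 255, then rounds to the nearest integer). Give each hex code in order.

#78b08a, #92bfa1, #9fc7ac, #c1dbc9

17%: (92 + 27.71 = 119.71→120, 160 + 16.15 = 176.15→176, 114 + 23.97 = 137.97→138) → #78b08a
33%: (92 + 53.79 = 145.79→146, 160 + 31.35 = 191.35→191, 114 + 46.53 = 160.53→161) → #92bfa1
41%: (92 + 66.83 = 158.83→159, 160 + 38.95 = 198.95→199, 114 + 57.81 = 171.81→172) → #9fc7ac
62%: (92 + 101.06 = 193.06→193, 160 + 58.9 = 218.9→219, 114 + 87.42 = 201.42→201) → #c1dbc9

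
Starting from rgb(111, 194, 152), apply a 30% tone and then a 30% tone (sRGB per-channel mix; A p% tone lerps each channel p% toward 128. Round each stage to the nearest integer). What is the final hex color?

#78a08c

A 30% tone moves each channel 30% toward 128:
  R: 111 + 5.1 = 116.1 → 116
  G: 194 + 0.3×(128−194) = 194 − 19.8 = 174.2 → 174
  B: 152 − 7.2 = 144.8 → 145
After the tone: rgb(116, 174, 145) = #74ae91.
Lerp each channel 30% toward 128:
  R: 116 + 0.3×(128−116) = 116 + 3.6 = 119.6 → 120
  G: 174 − 13.8 = 160.2 → 160
  B: 145 + 0.3×(128−145) = 145 − 5.1 = 139.9 → 140
rgb(120, 160, 140) = #78a08c.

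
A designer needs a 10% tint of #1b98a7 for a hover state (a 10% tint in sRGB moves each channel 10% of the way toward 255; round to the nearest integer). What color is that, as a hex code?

#32a2b0

#1b98a7 is rgb(27, 152, 167).
A 10% tint moves each channel 10% toward 255:
  R: 27 + 22.8 = 49.8 → 50
  G: 152 + 0.1×(255−152) = 152 + 10.3 = 162.3 → 162
  B: 167 + 8.8 = 175.8 → 176
rgb(50, 162, 176) = #32a2b0.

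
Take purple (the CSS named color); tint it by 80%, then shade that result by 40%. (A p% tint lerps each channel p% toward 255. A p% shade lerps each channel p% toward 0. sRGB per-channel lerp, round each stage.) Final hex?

#8A7A8A

CSS purple is rgb(128, 0, 128).
Per channel, c → c + 0.8(255 − c):
  R: 128 + 0.8×(255−128) = 128 + 101.6 = 229.6 → 230
  G: 0 + 0.8×(255−0) = 0 + 204 = 204 → 204
  B: 128 + 101.6 = 229.6 → 230
After the tint: rgb(230, 204, 230) = #E6CCE6.
Per channel, c → c + 0.4(0 − c):
  R: 230 + 0.4×(0−230) = 230 − 92 = 138 → 138
  G: 204 − 81.6 = 122.4 → 122
  B: 230 + 0.4×(0−230) = 230 − 92 = 138 → 138
rgb(138, 122, 138) = #8A7A8A.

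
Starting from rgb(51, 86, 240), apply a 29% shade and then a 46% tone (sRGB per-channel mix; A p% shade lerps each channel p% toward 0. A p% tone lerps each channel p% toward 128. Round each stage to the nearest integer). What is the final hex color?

A 29% shade moves each channel 29% toward 0:
  R: 51 − 14.79 = 36.21 → 36
  G: 86 + 0.29×(0−86) = 86 − 24.94 = 61.06 → 61
  B: 240 − 69.6 = 170.4 → 170
After the shade: rgb(36, 61, 170) = #243daa.
Per channel, c → c + 0.46(128 − c):
  R: 36 + 0.46×(128−36) = 36 + 42.32 = 78.32 → 78
  G: 61 + 30.82 = 91.82 → 92
  B: 170 + 0.46×(128−170) = 170 − 19.32 = 150.68 → 151
rgb(78, 92, 151) = #4e5c97.

#4e5c97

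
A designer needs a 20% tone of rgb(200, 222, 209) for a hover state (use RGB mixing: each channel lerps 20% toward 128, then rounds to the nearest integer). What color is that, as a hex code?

A 20% tone moves each channel 20% toward 128:
  R: 200 + 0.2×(128−200) = 200 − 14.4 = 185.6 → 186
  G: 222 − 18.8 = 203.2 → 203
  B: 209 − 16.2 = 192.8 → 193
rgb(186, 203, 193) = #BACBC1.

#BACBC1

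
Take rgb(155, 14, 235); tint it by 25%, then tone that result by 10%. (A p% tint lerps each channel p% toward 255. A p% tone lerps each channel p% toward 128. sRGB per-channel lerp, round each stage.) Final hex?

Lerp each channel 25% toward 255:
  R: 155 + 25 = 180 → 180
  G: 14 + 0.25×(255−14) = 14 + 60.25 = 74.25 → 74
  B: 235 + 0.25×(255−235) = 235 + 5 = 240 → 240
After the tint: rgb(180, 74, 240) = #B44AF0.
Per channel, c → c + 0.1(128 − c):
  R: 180 − 5.2 = 174.8 → 175
  G: 74 + 5.4 = 79.4 → 79
  B: 240 + 0.1×(128−240) = 240 − 11.2 = 228.8 → 229
rgb(175, 79, 229) = #AF4FE5.

#AF4FE5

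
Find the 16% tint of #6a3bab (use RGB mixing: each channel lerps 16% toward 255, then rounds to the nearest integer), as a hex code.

#6a3bab is rgb(106, 59, 171).
Lerp each channel 16% toward 255:
  R: 106 + 23.84 = 129.84 → 130
  G: 59 + 0.16×(255−59) = 59 + 31.36 = 90.36 → 90
  B: 171 + 0.16×(255−171) = 171 + 13.44 = 184.44 → 184
rgb(130, 90, 184) = #825ab8.

#825ab8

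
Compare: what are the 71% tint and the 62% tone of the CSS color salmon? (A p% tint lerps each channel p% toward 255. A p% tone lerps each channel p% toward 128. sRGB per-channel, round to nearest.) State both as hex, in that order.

#FEDAD6, #AE807B

CSS salmon is rgb(250, 128, 114).
71% tint:
  R: 250 + 0.71×(255−250) = 250 + 3.55 = 253.55 → 254
  G: 128 + 0.71×(255−128) = 128 + 90.17 = 218.17 → 218
  B: 114 + 0.71×(255−114) = 114 + 100.11 = 214.11 → 214
  → #FEDAD6
62% tone:
  R: 250 − 75.64 = 174.36 → 174
  G: 128 + 0.62×(128−128) = 128 + 0 = 128 → 128
  B: 114 + 0.62×(128−114) = 114 + 8.68 = 122.68 → 123
  → #AE807B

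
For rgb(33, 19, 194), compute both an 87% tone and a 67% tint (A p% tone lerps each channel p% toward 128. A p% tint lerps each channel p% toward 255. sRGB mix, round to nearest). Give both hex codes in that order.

87% tone:
  R: 33 + 0.87×(128−33) = 33 + 82.65 = 115.65 → 116
  G: 19 + 94.83 = 113.83 → 114
  B: 194 − 57.42 = 136.58 → 137
  → #747289
67% tint:
  R: 33 + 148.74 = 181.74 → 182
  G: 19 + 0.67×(255−19) = 19 + 158.12 = 177.12 → 177
  B: 194 + 40.87 = 234.87 → 235
  → #b6b1eb

#747289, #b6b1eb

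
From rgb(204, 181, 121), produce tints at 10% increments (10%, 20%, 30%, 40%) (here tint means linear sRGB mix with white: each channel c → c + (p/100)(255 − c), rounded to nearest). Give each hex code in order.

#D1BC86, #D6C494, #DBCBA1, #E0D3AF

10%: (204 + 5.1 = 209.1→209, 181 + 7.4 = 188.4→188, 121 + 13.4 = 134.4→134) → #D1BC86
20%: (204 + 10.2 = 214.2→214, 181 + 14.8 = 195.8→196, 121 + 26.8 = 147.8→148) → #D6C494
30%: (204 + 15.3 = 219.3→219, 181 + 22.2 = 203.2→203, 121 + 40.2 = 161.2→161) → #DBCBA1
40%: (204 + 20.4 = 224.4→224, 181 + 29.6 = 210.6→211, 121 + 53.6 = 174.6→175) → #E0D3AF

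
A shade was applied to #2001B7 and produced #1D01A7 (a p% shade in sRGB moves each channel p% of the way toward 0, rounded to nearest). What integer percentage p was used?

9%

#2001B7 is rgb(32, 1, 183); #1D01A7 is rgb(29, 1, 167).
On the B channel (widest range): 167 ≈ 183 + (p/100)(0 − 183), so p ≈ 100×(167 − 183)/(0 − 183) = -1600/-183 = 8.74.
p = 9 reproduces all three channels after rounding.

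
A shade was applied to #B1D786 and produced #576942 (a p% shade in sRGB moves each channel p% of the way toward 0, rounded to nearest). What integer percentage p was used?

#B1D786 is rgb(177, 215, 134); #576942 is rgb(87, 105, 66).
On the G channel (widest range): 105 ≈ 215 + (p/100)(0 − 215), so p ≈ 100×(105 − 215)/(0 − 215) = -11000/-215 = 51.16.
p = 51 reproduces all three channels after rounding.

51%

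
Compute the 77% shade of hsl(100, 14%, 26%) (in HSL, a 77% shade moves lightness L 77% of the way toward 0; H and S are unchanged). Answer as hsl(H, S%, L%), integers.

hsl(100, 14%, 6%)

L moves 77% from 26 toward 0: 26 − 20.02 = 5.98 → 6.
H and S are unchanged.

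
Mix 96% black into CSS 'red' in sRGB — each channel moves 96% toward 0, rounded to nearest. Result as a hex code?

CSS red is rgb(255, 0, 0).
Lerp each channel 96% toward 0:
  R: 255 − 244.8 = 10.2 → 10
  G: 0 + 0.96×(0−0) = 0 + 0 = 0 → 0
  B: 0 + 0 = 0 → 0
rgb(10, 0, 0) = #0a0000.

#0a0000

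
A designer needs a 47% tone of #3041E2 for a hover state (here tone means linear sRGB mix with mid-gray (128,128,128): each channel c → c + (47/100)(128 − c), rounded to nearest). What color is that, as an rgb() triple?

rgb(86, 95, 180)

#3041E2 is rgb(48, 65, 226).
Lerp each channel 47% toward 128:
  R: 48 + 37.6 = 85.6 → 86
  G: 65 + 0.47×(128−65) = 65 + 29.61 = 94.61 → 95
  B: 226 − 46.06 = 179.94 → 180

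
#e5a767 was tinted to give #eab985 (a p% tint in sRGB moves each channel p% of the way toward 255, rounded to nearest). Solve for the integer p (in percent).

#e5a767 is rgb(229, 167, 103); #eab985 is rgb(234, 185, 133).
On the B channel (widest range): 133 ≈ 103 + (p/100)(255 − 103), so p ≈ 100×(133 − 103)/(255 − 103) = 3000/152 = 19.74.
p = 20 reproduces all three channels after rounding.

20%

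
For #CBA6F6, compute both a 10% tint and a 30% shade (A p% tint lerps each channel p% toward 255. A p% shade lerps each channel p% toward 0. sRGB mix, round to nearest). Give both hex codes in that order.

#D0AFF7, #8E74AC

#CBA6F6 is rgb(203, 166, 246).
10% tint:
  R: 203 + 0.1×(255−203) = 203 + 5.2 = 208.2 → 208
  G: 166 + 0.1×(255−166) = 166 + 8.9 = 174.9 → 175
  B: 246 + 0.1×(255−246) = 246 + 0.9 = 246.9 → 247
  → #D0AFF7
30% shade:
  R: 203 − 60.9 = 142.1 → 142
  G: 166 + 0.3×(0−166) = 166 − 49.8 = 116.2 → 116
  B: 246 + 0.3×(0−246) = 246 − 73.8 = 172.2 → 172
  → #8E74AC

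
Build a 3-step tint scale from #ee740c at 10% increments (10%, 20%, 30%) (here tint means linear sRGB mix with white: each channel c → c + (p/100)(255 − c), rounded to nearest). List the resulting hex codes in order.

#f08224, #f1903d, #f39e55

#ee740c is rgb(238, 116, 12).
10%: (238 + 1.7 = 239.7→240, 116 + 13.9 = 129.9→130, 12 + 24.3 = 36.3→36) → #f08224
20%: (238 + 3.4 = 241.4→241, 116 + 27.8 = 143.8→144, 12 + 48.6 = 60.6→61) → #f1903d
30%: (238 + 5.1 = 243.1→243, 116 + 41.7 = 157.7→158, 12 + 72.9 = 84.9→85) → #f39e55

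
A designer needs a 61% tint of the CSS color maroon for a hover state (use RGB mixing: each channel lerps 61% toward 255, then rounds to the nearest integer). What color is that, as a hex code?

#CD9C9C

CSS maroon is rgb(128, 0, 0).
A 61% tint moves each channel 61% toward 255:
  R: 128 + 0.61×(255−128) = 128 + 77.47 = 205.47 → 205
  G: 0 + 0.61×(255−0) = 0 + 155.55 = 155.55 → 156
  B: 0 + 0.61×(255−0) = 0 + 155.55 = 155.55 → 156
rgb(205, 156, 156) = #CD9C9C.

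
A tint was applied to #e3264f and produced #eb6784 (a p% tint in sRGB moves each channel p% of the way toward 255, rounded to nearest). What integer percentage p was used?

#e3264f is rgb(227, 38, 79); #eb6784 is rgb(235, 103, 132).
On the G channel (widest range): 103 ≈ 38 + (p/100)(255 − 38), so p ≈ 100×(103 − 38)/(255 − 38) = 6500/217 = 29.95.
p = 30 reproduces all three channels after rounding.

30%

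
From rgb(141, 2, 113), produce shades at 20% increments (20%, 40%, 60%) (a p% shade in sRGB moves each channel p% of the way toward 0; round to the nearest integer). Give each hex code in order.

#71025A, #550144, #38012D

20%: (141 − 28.2 = 112.8→113, 2→2, 113 − 22.6 = 90.4→90) → #71025A
40%: (141 − 56.4 = 84.6→85, 2 − 0.8 = 1.2→1, 113 − 45.2 = 67.8→68) → #550144
60%: (141 − 84.6 = 56.4→56, 2 − 1.2 = 0.8→1, 113 − 67.8 = 45.2→45) → #38012D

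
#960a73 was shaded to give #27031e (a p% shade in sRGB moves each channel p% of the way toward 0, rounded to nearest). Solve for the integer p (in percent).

#960a73 is rgb(150, 10, 115); #27031e is rgb(39, 3, 30).
On the R channel (widest range): 39 ≈ 150 + (p/100)(0 − 150), so p ≈ 100×(39 − 150)/(0 − 150) = -11100/-150 = 74.00.
p = 74 reproduces all three channels after rounding.

74%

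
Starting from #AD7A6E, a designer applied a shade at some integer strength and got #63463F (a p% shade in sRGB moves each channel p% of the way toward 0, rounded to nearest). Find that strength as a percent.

#AD7A6E is rgb(173, 122, 110); #63463F is rgb(99, 70, 63).
On the R channel (widest range): 99 ≈ 173 + (p/100)(0 − 173), so p ≈ 100×(99 − 173)/(0 − 173) = -7400/-173 = 42.77.
p = 43 reproduces all three channels after rounding.

43%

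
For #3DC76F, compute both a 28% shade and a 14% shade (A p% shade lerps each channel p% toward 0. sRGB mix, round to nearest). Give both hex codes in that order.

#3DC76F is rgb(61, 199, 111).
28% shade:
  R: 61 + 0.28×(0−61) = 61 − 17.08 = 43.92 → 44
  G: 199 + 0.28×(0−199) = 199 − 55.72 = 143.28 → 143
  B: 111 + 0.28×(0−111) = 111 − 31.08 = 79.92 → 80
  → #2C8F50
14% shade:
  R: 61 + 0.14×(0−61) = 61 − 8.54 = 52.46 → 52
  G: 199 − 27.86 = 171.14 → 171
  B: 111 − 15.54 = 95.46 → 95
  → #34AB5F

#2C8F50, #34AB5F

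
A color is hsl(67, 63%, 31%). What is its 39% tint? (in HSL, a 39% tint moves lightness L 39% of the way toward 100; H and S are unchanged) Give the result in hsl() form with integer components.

L moves 39% from 31 toward 100: 31 + 26.91 = 57.91 → 58.
H and S are unchanged.

hsl(67, 63%, 58%)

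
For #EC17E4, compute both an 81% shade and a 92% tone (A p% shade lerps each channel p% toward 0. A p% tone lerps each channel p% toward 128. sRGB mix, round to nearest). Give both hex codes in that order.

#EC17E4 is rgb(236, 23, 228).
81% shade:
  R: 236 − 191.16 = 44.84 → 45
  G: 23 + 0.81×(0−23) = 23 − 18.63 = 4.37 → 4
  B: 228 + 0.81×(0−228) = 228 − 184.68 = 43.32 → 43
  → #2D042B
92% tone:
  R: 236 − 99.36 = 136.64 → 137
  G: 23 + 96.6 = 119.6 → 120
  B: 228 + 0.92×(128−228) = 228 − 92 = 136 → 136
  → #897888

#2D042B, #897888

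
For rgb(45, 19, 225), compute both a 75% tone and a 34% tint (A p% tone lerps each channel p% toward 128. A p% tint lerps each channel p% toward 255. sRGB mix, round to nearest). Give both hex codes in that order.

#6B6598, #7463EB

75% tone:
  R: 45 + 62.25 = 107.25 → 107
  G: 19 + 0.75×(128−19) = 19 + 81.75 = 100.75 → 101
  B: 225 + 0.75×(128−225) = 225 − 72.75 = 152.25 → 152
  → #6B6598
34% tint:
  R: 45 + 71.4 = 116.4 → 116
  G: 19 + 80.24 = 99.24 → 99
  B: 225 + 0.34×(255−225) = 225 + 10.2 = 235.2 → 235
  → #7463EB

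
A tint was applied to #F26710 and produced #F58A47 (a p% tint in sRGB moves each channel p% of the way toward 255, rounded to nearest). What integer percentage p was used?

#F26710 is rgb(242, 103, 16); #F58A47 is rgb(245, 138, 71).
On the B channel (widest range): 71 ≈ 16 + (p/100)(255 − 16), so p ≈ 100×(71 − 16)/(255 − 16) = 5500/239 = 23.01.
p = 23 reproduces all three channels after rounding.

23%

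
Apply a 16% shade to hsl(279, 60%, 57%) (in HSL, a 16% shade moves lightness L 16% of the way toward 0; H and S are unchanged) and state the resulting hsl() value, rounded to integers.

L moves 16% from 57 toward 0: 57 − 9.12 = 47.88 → 48.
H and S are unchanged.

hsl(279, 60%, 48%)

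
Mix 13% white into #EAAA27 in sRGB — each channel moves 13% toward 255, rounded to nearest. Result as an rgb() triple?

#EAAA27 is rgb(234, 170, 39).
Lerp each channel 13% toward 255:
  R: 234 + 2.73 = 236.73 → 237
  G: 170 + 11.05 = 181.05 → 181
  B: 39 + 28.08 = 67.08 → 67

rgb(237, 181, 67)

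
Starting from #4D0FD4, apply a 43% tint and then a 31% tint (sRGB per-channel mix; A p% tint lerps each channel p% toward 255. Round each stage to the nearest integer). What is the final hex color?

#B9A0EE

#4D0FD4 is rgb(77, 15, 212).
A 43% tint moves each channel 43% toward 255:
  R: 77 + 76.54 = 153.54 → 154
  G: 15 + 103.2 = 118.2 → 118
  B: 212 + 0.43×(255−212) = 212 + 18.49 = 230.49 → 230
After the tint: rgb(154, 118, 230) = #9A76E6.
Per channel, c → c + 0.31(255 − c):
  R: 154 + 0.31×(255−154) = 154 + 31.31 = 185.31 → 185
  G: 118 + 42.47 = 160.47 → 160
  B: 230 + 0.31×(255−230) = 230 + 7.75 = 237.75 → 238
rgb(185, 160, 238) = #B9A0EE.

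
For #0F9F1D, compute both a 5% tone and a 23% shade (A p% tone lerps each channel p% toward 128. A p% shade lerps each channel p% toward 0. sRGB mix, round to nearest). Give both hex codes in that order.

#159D22, #0C7A16

#0F9F1D is rgb(15, 159, 29).
5% tone:
  R: 15 + 0.05×(128−15) = 15 + 5.65 = 20.65 → 21
  G: 159 − 1.55 = 157.45 → 157
  B: 29 + 4.95 = 33.95 → 34
  → #159D22
23% shade:
  R: 15 + 0.23×(0−15) = 15 − 3.45 = 11.55 → 12
  G: 159 + 0.23×(0−159) = 159 − 36.57 = 122.43 → 122
  B: 29 − 6.67 = 22.33 → 22
  → #0C7A16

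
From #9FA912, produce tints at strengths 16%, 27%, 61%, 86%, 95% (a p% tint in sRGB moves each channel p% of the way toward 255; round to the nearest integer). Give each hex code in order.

#9FA912 is rgb(159, 169, 18).
16%: (159 + 15.36 = 174.36→174, 169 + 13.76 = 182.76→183, 18 + 37.92 = 55.92→56) → #AEB738
27%: (159 + 25.92 = 184.92→185, 169 + 23.22 = 192.22→192, 18 + 63.99 = 81.99→82) → #B9C052
61%: (159 + 58.56 = 217.56→218, 169 + 52.46 = 221.46→221, 18 + 144.57 = 162.57→163) → #DADDA3
86%: (159 + 82.56 = 241.56→242, 169 + 73.96 = 242.96→243, 18 + 203.82 = 221.82→222) → #F2F3DE
95%: (159 + 91.2 = 250.2→250, 169 + 81.7 = 250.7→251, 18 + 225.15 = 243.15→243) → #FAFBF3

#AEB738, #B9C052, #DADDA3, #F2F3DE, #FAFBF3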